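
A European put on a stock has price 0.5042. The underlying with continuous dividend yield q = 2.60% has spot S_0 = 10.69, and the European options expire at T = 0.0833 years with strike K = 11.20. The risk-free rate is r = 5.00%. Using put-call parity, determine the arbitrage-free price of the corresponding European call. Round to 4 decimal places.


Put-call parity: C - P = S_0 * exp(-qT) - K * exp(-rT).
S_0 * exp(-qT) = 10.6900 * 0.99783654 = 10.66687265
K * exp(-rT) = 11.2000 * 0.99584366 = 11.15344901
C = P + S*exp(-qT) - K*exp(-rT)
C = 0.5042 + 10.66687265 - 11.15344901 = 0.0176

Answer: Call price = 0.0176


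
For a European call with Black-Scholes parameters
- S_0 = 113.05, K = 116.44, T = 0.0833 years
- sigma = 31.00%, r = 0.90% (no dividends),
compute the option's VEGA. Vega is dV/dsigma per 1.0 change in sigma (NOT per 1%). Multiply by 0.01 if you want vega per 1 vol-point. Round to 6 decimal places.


Answer: Vega = 12.526452

Derivation:
d1 = -0.2771126567; d2 = -0.3665840487
phi(d1) = 0.3839149461; exp(-qT) = 1.0000000000; exp(-rT) = 0.9992505810
Vega = S * exp(-qT) * phi(d1) * sqrt(T) = 113.0500 * 1.0000000000 * 0.3839149461 * 0.2886173938 = 12.526452


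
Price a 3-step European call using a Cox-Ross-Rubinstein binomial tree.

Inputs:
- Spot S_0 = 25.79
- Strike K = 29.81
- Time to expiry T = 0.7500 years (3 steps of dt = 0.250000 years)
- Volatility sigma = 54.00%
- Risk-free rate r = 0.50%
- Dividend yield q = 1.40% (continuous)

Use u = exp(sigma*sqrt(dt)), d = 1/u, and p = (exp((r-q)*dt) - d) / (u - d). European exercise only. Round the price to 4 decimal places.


Answer: Price = V(0,0) = 3.4595

Derivation:
dt = T/N = 0.250000
u = exp(sigma*sqrt(dt)) = 1.309964; d = 1/u = 0.763379
p = (exp((r-q)*dt) - d) / (u - d) = 0.428795
Discount per step: exp(-r*dt) = 0.998751
Stock lattice S(k, i) with i counting down-moves:
  k=0: S(0,0) = 25.7900
  k=1: S(1,0) = 33.7840; S(1,1) = 19.6876
  k=2: S(2,0) = 44.2558; S(2,1) = 25.7900; S(2,2) = 15.0291
  k=3: S(3,0) = 57.9735; S(3,1) = 33.7840; S(3,2) = 19.6876; S(3,3) = 11.4729
Terminal payoffs V(N, i) = max(S_T - K, 0):
  V(3,0) = 28.163547; V(3,1) = 3.973983; V(3,2) = 0.000000; V(3,3) = 0.000000
Backward induction: V(k, i) = exp(-r*dt) * [p * V(k+1, i) + (1-p) * V(k+1, i+1)].
  V(2,0) = exp(-r*dt) * [p*28.163547 + (1-p)*3.973983] = 14.328432
  V(2,1) = exp(-r*dt) * [p*3.973983 + (1-p)*0.000000] = 1.701896
  V(2,2) = exp(-r*dt) * [p*0.000000 + (1-p)*0.000000] = 0.000000
  V(1,0) = exp(-r*dt) * [p*14.328432 + (1-p)*1.701896] = 7.107205
  V(1,1) = exp(-r*dt) * [p*1.701896 + (1-p)*0.000000] = 0.728853
  V(0,0) = exp(-r*dt) * [p*7.107205 + (1-p)*0.728853] = 3.459533


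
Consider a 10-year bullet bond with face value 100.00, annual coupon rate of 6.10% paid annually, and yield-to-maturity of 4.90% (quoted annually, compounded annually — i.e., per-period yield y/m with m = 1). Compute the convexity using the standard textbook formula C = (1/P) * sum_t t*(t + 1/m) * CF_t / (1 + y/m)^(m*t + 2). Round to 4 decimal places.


Answer: Convexity = 72.1600

Derivation:
Coupon per period c = face * coupon_rate / m = 6.100000
Periods per year m = 1; per-period yield y/m = 0.049000
Number of cashflows N = 10
Cashflows (t years, CF_t, discount factor 1/(1+y/m)^(m*t), PV):
  t = 1.0000: CF_t = 6.100000, DF = 0.953289, PV = 5.815062
  t = 2.0000: CF_t = 6.100000, DF = 0.908760, PV = 5.543434
  t = 3.0000: CF_t = 6.100000, DF = 0.866310, PV = 5.284494
  t = 4.0000: CF_t = 6.100000, DF = 0.825844, PV = 5.037649
  t = 5.0000: CF_t = 6.100000, DF = 0.787268, PV = 4.802334
  t = 6.0000: CF_t = 6.100000, DF = 0.750494, PV = 4.578012
  t = 7.0000: CF_t = 6.100000, DF = 0.715437, PV = 4.364168
  t = 8.0000: CF_t = 6.100000, DF = 0.682018, PV = 4.160312
  t = 9.0000: CF_t = 6.100000, DF = 0.650161, PV = 3.965979
  t = 10.0000: CF_t = 106.100000, DF = 0.619791, PV = 65.759803
Price P = sum_t PV_t = 109.311246
Convexity numerator sum_t t*(t + 1/m) * CF_t / (1+y/m)^(m*t + 2):
  t = 1.0000: term = 10.568987
  t = 2.0000: term = 30.225892
  t = 3.0000: term = 57.628012
  t = 4.0000: term = 91.560236
  t = 5.0000: term = 130.925027
  t = 6.0000: term = 174.733115
  t = 7.0000: term = 222.094840
  t = 8.0000: term = 272.212115
  t = 9.0000: term = 324.370966
  t = 10.0000: term = 6573.583907
Convexity = (1/P) * sum = 7887.903097 / 109.311246 = 72.160033


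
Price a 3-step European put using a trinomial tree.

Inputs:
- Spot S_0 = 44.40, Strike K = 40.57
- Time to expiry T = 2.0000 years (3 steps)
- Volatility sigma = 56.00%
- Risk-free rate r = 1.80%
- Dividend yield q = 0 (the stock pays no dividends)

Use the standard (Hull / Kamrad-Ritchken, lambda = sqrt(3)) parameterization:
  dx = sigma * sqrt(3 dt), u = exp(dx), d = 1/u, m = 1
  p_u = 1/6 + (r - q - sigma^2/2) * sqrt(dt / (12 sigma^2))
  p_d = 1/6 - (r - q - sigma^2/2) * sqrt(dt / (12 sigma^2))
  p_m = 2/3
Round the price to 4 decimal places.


Answer: Price = V(0,0) = 9.7236

Derivation:
dt = T/N = 0.666667; dx = sigma*sqrt(3*dt) = 0.791960
u = exp(dx) = 2.207718; d = 1/u = 0.452956
p_u = 0.108246, p_m = 0.666667, p_d = 0.225087
Discount per step: exp(-r*dt) = 0.988072
Stock lattice S(k, j) with j the centered position index:
  k=0: S(0,+0) = 44.4000
  k=1: S(1,-1) = 20.1113; S(1,+0) = 44.4000; S(1,+1) = 98.0227
  k=2: S(2,-2) = 9.1095; S(2,-1) = 20.1113; S(2,+0) = 44.4000; S(2,+1) = 98.0227; S(2,+2) = 216.4065
  k=3: S(3,-3) = 4.1262; S(3,-2) = 9.1095; S(3,-1) = 20.1113; S(3,+0) = 44.4000; S(3,+1) = 98.0227; S(3,+2) = 216.4065; S(3,+3) = 477.7647
Terminal payoffs V(N, j) = max(K - S_T, 0):
  V(3,-3) = 36.443784; V(3,-2) = 31.460478; V(3,-1) = 20.458740; V(3,+0) = 0.000000; V(3,+1) = 0.000000; V(3,+2) = 0.000000; V(3,+3) = 0.000000
Backward induction: V(k, j) = exp(-r*dt) * [p_u * V(k+1, j+1) + p_m * V(k+1, j) + p_d * V(k+1, j-1)]
  V(2,-2) = exp(-r*dt) * [p_u*20.458740 + p_m*31.460478 + p_d*36.443784] = 31.016816
  V(2,-1) = exp(-r*dt) * [p_u*0.000000 + p_m*20.458740 + p_d*31.460478] = 20.473349
  V(2,+0) = exp(-r*dt) * [p_u*0.000000 + p_m*0.000000 + p_d*20.458740] = 4.550070
  V(2,+1) = exp(-r*dt) * [p_u*0.000000 + p_m*0.000000 + p_d*0.000000] = 0.000000
  V(2,+2) = exp(-r*dt) * [p_u*0.000000 + p_m*0.000000 + p_d*0.000000] = 0.000000
  V(1,-1) = exp(-r*dt) * [p_u*4.550070 + p_m*20.473349 + p_d*31.016816] = 20.870954
  V(1,+0) = exp(-r*dt) * [p_u*0.000000 + p_m*4.550070 + p_d*20.473349] = 7.550516
  V(1,+1) = exp(-r*dt) * [p_u*0.000000 + p_m*0.000000 + p_d*4.550070] = 1.011946
  V(0,+0) = exp(-r*dt) * [p_u*1.011946 + p_m*7.550516 + p_d*20.870954] = 9.723614


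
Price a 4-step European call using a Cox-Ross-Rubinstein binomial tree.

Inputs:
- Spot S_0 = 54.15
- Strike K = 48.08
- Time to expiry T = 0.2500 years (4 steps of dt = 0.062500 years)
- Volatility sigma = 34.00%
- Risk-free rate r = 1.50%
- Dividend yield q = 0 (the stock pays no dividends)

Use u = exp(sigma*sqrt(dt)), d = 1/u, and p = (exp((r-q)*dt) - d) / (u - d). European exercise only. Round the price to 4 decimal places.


dt = T/N = 0.062500
u = exp(sigma*sqrt(dt)) = 1.088717; d = 1/u = 0.918512
p = (exp((r-q)*dt) - d) / (u - d) = 0.484273
Discount per step: exp(-r*dt) = 0.999063
Stock lattice S(k, i) with i counting down-moves:
  k=0: S(0,0) = 54.1500
  k=1: S(1,0) = 58.9540; S(1,1) = 49.7374
  k=2: S(2,0) = 64.1843; S(2,1) = 54.1500; S(2,2) = 45.6844
  k=3: S(3,0) = 69.8785; S(3,1) = 58.9540; S(3,2) = 49.7374; S(3,3) = 41.9617
  k=4: S(4,0) = 76.0779; S(4,1) = 64.1843; S(4,2) = 54.1500; S(4,3) = 45.6844; S(4,4) = 38.5424
Terminal payoffs V(N, i) = max(S_T - K, 0):
  V(4,0) = 27.997912; V(4,1) = 16.104258; V(4,2) = 6.070000; V(4,3) = 0.000000; V(4,4) = 0.000000
Backward induction: V(k, i) = exp(-r*dt) * [p * V(k+1, i) + (1-p) * V(k+1, i+1)].
  V(3,0) = exp(-r*dt) * [p*27.997912 + (1-p)*16.104258] = 21.843551
  V(3,1) = exp(-r*dt) * [p*16.104258 + (1-p)*6.070000] = 10.919083
  V(3,2) = exp(-r*dt) * [p*6.070000 + (1-p)*0.000000] = 2.936785
  V(3,3) = exp(-r*dt) * [p*0.000000 + (1-p)*0.000000] = 0.000000
  V(2,0) = exp(-r*dt) * [p*21.843551 + (1-p)*10.919083] = 16.194323
  V(2,1) = exp(-r*dt) * [p*10.919083 + (1-p)*2.936785] = 6.796026
  V(2,2) = exp(-r*dt) * [p*2.936785 + (1-p)*0.000000] = 1.420874
  V(1,0) = exp(-r*dt) * [p*16.194323 + (1-p)*6.796026] = 11.336738
  V(1,1) = exp(-r*dt) * [p*6.796026 + (1-p)*1.420874] = 4.020147
  V(0,0) = exp(-r*dt) * [p*11.336738 + (1-p)*4.020147] = 7.556290

Answer: Price = V(0,0) = 7.5563


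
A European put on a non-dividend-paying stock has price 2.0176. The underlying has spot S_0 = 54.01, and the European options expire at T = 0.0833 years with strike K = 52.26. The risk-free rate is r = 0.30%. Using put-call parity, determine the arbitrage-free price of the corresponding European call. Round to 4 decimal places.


Put-call parity: C - P = S_0 * exp(-qT) - K * exp(-rT).
S_0 * exp(-qT) = 54.0100 * 1.00000000 = 54.01000000
K * exp(-rT) = 52.2600 * 0.99975013 = 52.24694186
C = P + S*exp(-qT) - K*exp(-rT)
C = 2.0176 + 54.01000000 - 52.24694186 = 3.7807

Answer: Call price = 3.7807


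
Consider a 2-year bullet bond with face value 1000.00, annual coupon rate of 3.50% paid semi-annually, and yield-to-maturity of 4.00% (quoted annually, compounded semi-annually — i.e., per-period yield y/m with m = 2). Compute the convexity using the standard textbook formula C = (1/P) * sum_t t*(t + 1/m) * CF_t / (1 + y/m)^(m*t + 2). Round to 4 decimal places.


Coupon per period c = face * coupon_rate / m = 17.500000
Periods per year m = 2; per-period yield y/m = 0.020000
Number of cashflows N = 4
Cashflows (t years, CF_t, discount factor 1/(1+y/m)^(m*t), PV):
  t = 0.5000: CF_t = 17.500000, DF = 0.980392, PV = 17.156863
  t = 1.0000: CF_t = 17.500000, DF = 0.961169, PV = 16.820454
  t = 1.5000: CF_t = 17.500000, DF = 0.942322, PV = 16.490641
  t = 2.0000: CF_t = 1017.500000, DF = 0.923845, PV = 940.012721
Price P = sum_t PV_t = 990.480678
Convexity numerator sum_t t*(t + 1/m) * CF_t / (1+y/m)^(m*t + 2):
  t = 0.5000: term = 8.245320
  t = 1.0000: term = 24.250942
  t = 1.5000: term = 47.550868
  t = 2.0000: term = 4517.554407
Convexity = (1/P) * sum = 4597.601537 / 990.480678 = 4.641788

Answer: Convexity = 4.6418


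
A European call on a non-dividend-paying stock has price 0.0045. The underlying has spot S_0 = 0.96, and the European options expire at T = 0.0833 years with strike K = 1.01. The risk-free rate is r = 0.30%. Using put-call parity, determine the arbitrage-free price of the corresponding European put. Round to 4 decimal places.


Answer: Put price = 0.0542

Derivation:
Put-call parity: C - P = S_0 * exp(-qT) - K * exp(-rT).
S_0 * exp(-qT) = 0.9600 * 1.00000000 = 0.96000000
K * exp(-rT) = 1.0100 * 0.99975013 = 1.00974763
P = C - S*exp(-qT) + K*exp(-rT)
P = 0.0045 - 0.96000000 + 1.00974763 = 0.0542


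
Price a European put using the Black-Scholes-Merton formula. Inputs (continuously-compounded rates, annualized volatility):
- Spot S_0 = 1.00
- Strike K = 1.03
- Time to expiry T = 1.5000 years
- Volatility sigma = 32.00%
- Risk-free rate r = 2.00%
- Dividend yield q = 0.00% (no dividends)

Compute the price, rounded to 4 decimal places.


d1 = (ln(S/K) + (r - q + 0.5*sigma^2) * T) / (sigma * sqrt(T)) = 0.19708492
d2 = d1 - sigma * sqrt(T) = -0.19483344
exp(-rT) = 0.97044553; exp(-qT) = 1.00000000
P = K * exp(-rT) * N(-d2) - S_0 * exp(-qT) * N(-d1)
N(-d1) = 0.42188054; N(-d2) = 0.57723833
P = 1.0300 * 0.97044553 * 0.57723833 - 1.0000 * 1.00000000 * 0.42188054 = 0.1551

Answer: Price = 0.1551


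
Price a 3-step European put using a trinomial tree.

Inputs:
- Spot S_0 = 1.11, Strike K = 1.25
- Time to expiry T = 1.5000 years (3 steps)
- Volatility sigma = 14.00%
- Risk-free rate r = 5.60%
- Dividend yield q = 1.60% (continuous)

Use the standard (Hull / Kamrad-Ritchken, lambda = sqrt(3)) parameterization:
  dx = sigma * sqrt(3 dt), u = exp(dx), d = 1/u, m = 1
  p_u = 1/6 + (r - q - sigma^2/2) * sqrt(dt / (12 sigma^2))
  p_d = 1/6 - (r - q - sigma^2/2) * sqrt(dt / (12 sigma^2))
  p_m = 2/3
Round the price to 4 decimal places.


Answer: Price = V(0,0) = 0.1153

Derivation:
dt = T/N = 0.500000; dx = sigma*sqrt(3*dt) = 0.171464
u = exp(dx) = 1.187042; d = 1/u = 0.842430
p_u = 0.210699, p_m = 0.666667, p_d = 0.122634
Discount per step: exp(-r*dt) = 0.972388
Stock lattice S(k, j) with j the centered position index:
  k=0: S(0,+0) = 1.1100
  k=1: S(1,-1) = 0.9351; S(1,+0) = 1.1100; S(1,+1) = 1.3176
  k=2: S(2,-2) = 0.7878; S(2,-1) = 0.9351; S(2,+0) = 1.1100; S(2,+1) = 1.3176; S(2,+2) = 1.5641
  k=3: S(3,-3) = 0.6636; S(3,-2) = 0.7878; S(3,-1) = 0.9351; S(3,+0) = 1.1100; S(3,+1) = 1.3176; S(3,+2) = 1.5641; S(3,+3) = 1.8566
Terminal payoffs V(N, j) = max(K - S_T, 0):
  V(3,-3) = 0.586372; V(3,-2) = 0.462245; V(3,-1) = 0.314902; V(3,+0) = 0.140000; V(3,+1) = 0.000000; V(3,+2) = 0.000000; V(3,+3) = 0.000000
Backward induction: V(k, j) = exp(-r*dt) * [p_u * V(k+1, j+1) + p_m * V(k+1, j) + p_d * V(k+1, j-1)]
  V(2,-2) = exp(-r*dt) * [p_u*0.314902 + p_m*0.462245 + p_d*0.586372] = 0.434096
  V(2,-1) = exp(-r*dt) * [p_u*0.140000 + p_m*0.314902 + p_d*0.462245] = 0.287943
  V(2,+0) = exp(-r*dt) * [p_u*0.000000 + p_m*0.140000 + p_d*0.314902] = 0.128308
  V(2,+1) = exp(-r*dt) * [p_u*0.000000 + p_m*0.000000 + p_d*0.140000] = 0.016695
  V(2,+2) = exp(-r*dt) * [p_u*0.000000 + p_m*0.000000 + p_d*0.000000] = 0.000000
  V(1,-1) = exp(-r*dt) * [p_u*0.128308 + p_m*0.287943 + p_d*0.434096] = 0.264715
  V(1,+0) = exp(-r*dt) * [p_u*0.016695 + p_m*0.128308 + p_d*0.287943] = 0.120934
  V(1,+1) = exp(-r*dt) * [p_u*0.000000 + p_m*0.016695 + p_d*0.128308] = 0.026123
  V(0,+0) = exp(-r*dt) * [p_u*0.026123 + p_m*0.120934 + p_d*0.264715] = 0.115315


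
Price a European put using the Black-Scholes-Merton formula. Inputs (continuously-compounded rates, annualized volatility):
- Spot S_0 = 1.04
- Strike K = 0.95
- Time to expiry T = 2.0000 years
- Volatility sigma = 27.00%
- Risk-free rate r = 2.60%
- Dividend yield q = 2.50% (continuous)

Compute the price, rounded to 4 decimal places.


d1 = (ln(S/K) + (r - q + 0.5*sigma^2) * T) / (sigma * sqrt(T)) = 0.43320506
d2 = d1 - sigma * sqrt(T) = 0.05136740
exp(-rT) = 0.94932887; exp(-qT) = 0.95122942
P = K * exp(-rT) * N(-d2) - S_0 * exp(-qT) * N(-d1)
N(-d1) = 0.33243290; N(-d2) = 0.47951638
P = 0.9500 * 0.94932887 * 0.47951638 - 1.0400 * 0.95122942 * 0.33243290 = 0.1036

Answer: Price = 0.1036


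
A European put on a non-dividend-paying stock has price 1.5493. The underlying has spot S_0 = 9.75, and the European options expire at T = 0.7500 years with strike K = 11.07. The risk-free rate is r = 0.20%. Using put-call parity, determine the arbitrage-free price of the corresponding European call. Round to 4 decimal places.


Put-call parity: C - P = S_0 * exp(-qT) - K * exp(-rT).
S_0 * exp(-qT) = 9.7500 * 1.00000000 = 9.75000000
K * exp(-rT) = 11.0700 * 0.99850112 = 11.05340745
C = P + S*exp(-qT) - K*exp(-rT)
C = 1.5493 + 9.75000000 - 11.05340745 = 0.2459

Answer: Call price = 0.2459


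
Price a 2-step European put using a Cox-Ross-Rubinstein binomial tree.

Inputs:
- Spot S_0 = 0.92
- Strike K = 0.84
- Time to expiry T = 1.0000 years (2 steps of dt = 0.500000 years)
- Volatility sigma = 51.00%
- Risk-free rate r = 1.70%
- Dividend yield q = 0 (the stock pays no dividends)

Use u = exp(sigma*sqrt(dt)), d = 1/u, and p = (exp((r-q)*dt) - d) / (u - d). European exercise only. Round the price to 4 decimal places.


dt = T/N = 0.500000
u = exp(sigma*sqrt(dt)) = 1.434225; d = 1/u = 0.697241
p = (exp((r-q)*dt) - d) / (u - d) = 0.422391
Discount per step: exp(-r*dt) = 0.991536
Stock lattice S(k, i) with i counting down-moves:
  k=0: S(0,0) = 0.9200
  k=1: S(1,0) = 1.3195; S(1,1) = 0.6415
  k=2: S(2,0) = 1.8924; S(2,1) = 0.9200; S(2,2) = 0.4473
Terminal payoffs V(N, i) = max(K - S_T, 0):
  V(2,0) = 0.000000; V(2,1) = 0.000000; V(2,2) = 0.392747
Backward induction: V(k, i) = exp(-r*dt) * [p * V(k+1, i) + (1-p) * V(k+1, i+1)].
  V(1,0) = exp(-r*dt) * [p*0.000000 + (1-p)*0.000000] = 0.000000
  V(1,1) = exp(-r*dt) * [p*0.000000 + (1-p)*0.392747] = 0.224934
  V(0,0) = exp(-r*dt) * [p*0.000000 + (1-p)*0.224934] = 0.128824

Answer: Price = V(0,0) = 0.1288


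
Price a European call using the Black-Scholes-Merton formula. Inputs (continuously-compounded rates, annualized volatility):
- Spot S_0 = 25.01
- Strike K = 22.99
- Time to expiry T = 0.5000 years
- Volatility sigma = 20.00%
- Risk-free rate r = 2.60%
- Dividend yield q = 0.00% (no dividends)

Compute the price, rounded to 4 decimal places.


d1 = (ln(S/K) + (r - q + 0.5*sigma^2) * T) / (sigma * sqrt(T)) = 0.75813448
d2 = d1 - sigma * sqrt(T) = 0.61671312
exp(-rT) = 0.98708414; exp(-qT) = 1.00000000
C = S_0 * exp(-qT) * N(d1) - K * exp(-rT) * N(d2)
N(d1) = 0.77581476; N(d2) = 0.73128802
C = 25.0100 * 1.00000000 * 0.77581476 - 22.9900 * 0.98708414 * 0.73128802 = 2.8080

Answer: Price = 2.8080


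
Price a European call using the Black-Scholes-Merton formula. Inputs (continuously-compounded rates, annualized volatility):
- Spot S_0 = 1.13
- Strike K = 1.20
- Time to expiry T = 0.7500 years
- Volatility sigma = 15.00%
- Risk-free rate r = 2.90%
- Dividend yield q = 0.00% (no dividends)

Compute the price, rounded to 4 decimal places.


Answer: Price = 0.0402

Derivation:
d1 = (ln(S/K) + (r - q + 0.5*sigma^2) * T) / (sigma * sqrt(T)) = -0.23029674
d2 = d1 - sigma * sqrt(T) = -0.36020055
exp(-rT) = 0.97848483; exp(-qT) = 1.00000000
C = S_0 * exp(-qT) * N(d1) - K * exp(-rT) * N(d2)
N(d1) = 0.40893060; N(d2) = 0.35934858
C = 1.1300 * 1.00000000 * 0.40893060 - 1.2000 * 0.97848483 * 0.35934858 = 0.0402


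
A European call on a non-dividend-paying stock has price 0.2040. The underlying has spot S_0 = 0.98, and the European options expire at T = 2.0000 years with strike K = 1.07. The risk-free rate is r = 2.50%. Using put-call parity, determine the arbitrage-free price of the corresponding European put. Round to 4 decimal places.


Put-call parity: C - P = S_0 * exp(-qT) - K * exp(-rT).
S_0 * exp(-qT) = 0.9800 * 1.00000000 = 0.98000000
K * exp(-rT) = 1.0700 * 0.95122942 = 1.01781548
P = C - S*exp(-qT) + K*exp(-rT)
P = 0.2040 - 0.98000000 + 1.01781548 = 0.2418

Answer: Put price = 0.2418


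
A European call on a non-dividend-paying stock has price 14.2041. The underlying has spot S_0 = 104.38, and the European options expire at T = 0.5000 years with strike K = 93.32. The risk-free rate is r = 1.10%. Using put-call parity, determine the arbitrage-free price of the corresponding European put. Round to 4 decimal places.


Answer: Put price = 2.6322

Derivation:
Put-call parity: C - P = S_0 * exp(-qT) - K * exp(-rT).
S_0 * exp(-qT) = 104.3800 * 1.00000000 = 104.38000000
K * exp(-rT) = 93.3200 * 0.99451510 = 92.80814888
P = C - S*exp(-qT) + K*exp(-rT)
P = 14.2041 - 104.38000000 + 92.80814888 = 2.6322


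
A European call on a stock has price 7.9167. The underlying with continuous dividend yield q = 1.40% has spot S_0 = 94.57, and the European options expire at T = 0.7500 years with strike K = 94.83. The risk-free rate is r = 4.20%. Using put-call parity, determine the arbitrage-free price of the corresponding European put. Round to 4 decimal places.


Put-call parity: C - P = S_0 * exp(-qT) - K * exp(-rT).
S_0 * exp(-qT) = 94.5700 * 0.98955493 = 93.58220997
K * exp(-rT) = 94.8300 * 0.96899096 = 91.88941240
P = C - S*exp(-qT) + K*exp(-rT)
P = 7.9167 - 93.58220997 + 91.88941240 = 6.2239

Answer: Put price = 6.2239


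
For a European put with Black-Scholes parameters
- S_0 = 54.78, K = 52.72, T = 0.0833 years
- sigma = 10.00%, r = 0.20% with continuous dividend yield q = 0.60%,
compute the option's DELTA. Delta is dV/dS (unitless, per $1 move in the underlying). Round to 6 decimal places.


d1 = 1.3309514418; d2 = 1.3020897025
phi(d1) = 0.1645313082; exp(-qT) = 0.9995003249; exp(-rT) = 0.9998334139
N(-d1) = 0.0916024945
Delta = -exp(-qT) * N(-d1) = -0.9995003249 * 0.0916024945 = -0.091557

Answer: Delta = -0.091557


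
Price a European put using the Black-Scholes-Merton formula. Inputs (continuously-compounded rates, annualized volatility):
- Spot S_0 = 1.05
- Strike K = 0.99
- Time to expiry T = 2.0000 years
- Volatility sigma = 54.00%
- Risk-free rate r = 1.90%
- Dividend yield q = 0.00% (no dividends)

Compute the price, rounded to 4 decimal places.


d1 = (ln(S/K) + (r - q + 0.5*sigma^2) * T) / (sigma * sqrt(T)) = 0.50864613
d2 = d1 - sigma * sqrt(T) = -0.25502919
exp(-rT) = 0.96271294; exp(-qT) = 1.00000000
P = K * exp(-rT) * N(-d2) - S_0 * exp(-qT) * N(-d1)
N(-d1) = 0.30550014; N(-d2) = 0.60064972
P = 0.9900 * 0.96271294 * 0.60064972 - 1.0500 * 1.00000000 * 0.30550014 = 0.2517

Answer: Price = 0.2517


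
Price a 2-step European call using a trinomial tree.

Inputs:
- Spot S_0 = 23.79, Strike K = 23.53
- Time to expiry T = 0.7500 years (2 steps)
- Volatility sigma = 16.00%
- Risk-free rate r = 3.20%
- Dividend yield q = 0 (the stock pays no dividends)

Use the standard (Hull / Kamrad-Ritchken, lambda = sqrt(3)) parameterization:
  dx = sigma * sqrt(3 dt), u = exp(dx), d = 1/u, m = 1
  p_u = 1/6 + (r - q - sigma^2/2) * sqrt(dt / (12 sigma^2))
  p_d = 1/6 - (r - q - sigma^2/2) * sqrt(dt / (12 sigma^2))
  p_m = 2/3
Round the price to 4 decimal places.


Answer: Price = V(0,0) = 1.6067

Derivation:
dt = T/N = 0.375000; dx = sigma*sqrt(3*dt) = 0.169706
u = exp(dx) = 1.184956; d = 1/u = 0.843913
p_u = 0.187880, p_m = 0.666667, p_d = 0.145453
Discount per step: exp(-r*dt) = 0.988072
Stock lattice S(k, j) with j the centered position index:
  k=0: S(0,+0) = 23.7900
  k=1: S(1,-1) = 20.0767; S(1,+0) = 23.7900; S(1,+1) = 28.1901
  k=2: S(2,-2) = 16.9430; S(2,-1) = 20.0767; S(2,+0) = 23.7900; S(2,+1) = 28.1901; S(2,+2) = 33.4040
Terminal payoffs V(N, j) = max(S_T - K, 0):
  V(2,-2) = 0.000000; V(2,-1) = 0.000000; V(2,+0) = 0.260000; V(2,+1) = 4.660103; V(2,+2) = 9.874031
Backward induction: V(k, j) = exp(-r*dt) * [p_u * V(k+1, j+1) + p_m * V(k+1, j) + p_d * V(k+1, j-1)]
  V(1,-1) = exp(-r*dt) * [p_u*0.260000 + p_m*0.000000 + p_d*0.000000] = 0.048266
  V(1,+0) = exp(-r*dt) * [p_u*4.660103 + p_m*0.260000 + p_d*0.000000] = 1.036362
  V(1,+1) = exp(-r*dt) * [p_u*9.874031 + p_m*4.660103 + p_d*0.260000] = 4.940047
  V(0,+0) = exp(-r*dt) * [p_u*4.940047 + p_m*1.036362 + p_d*0.048266] = 1.606667


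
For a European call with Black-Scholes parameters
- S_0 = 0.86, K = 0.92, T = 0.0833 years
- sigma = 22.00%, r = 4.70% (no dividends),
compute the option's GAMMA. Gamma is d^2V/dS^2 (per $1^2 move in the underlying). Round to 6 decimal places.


d1 = -0.9687301364; d2 = -1.0322259630
phi(d1) = 0.2495346310; exp(-qT) = 1.0000000000; exp(-rT) = 0.9960925540
Gamma = exp(-qT) * phi(d1) / (S * sigma * sqrt(T)) = 1.0000000000 * 0.2495346310 / (0.8600 * 0.2200 * 0.2886173938) = 4.569695

Answer: Gamma = 4.569695


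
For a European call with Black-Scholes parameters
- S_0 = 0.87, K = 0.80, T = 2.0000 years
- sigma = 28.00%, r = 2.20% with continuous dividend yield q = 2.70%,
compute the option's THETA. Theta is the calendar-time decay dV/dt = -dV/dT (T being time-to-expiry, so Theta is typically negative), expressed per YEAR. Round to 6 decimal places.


d1 = 0.3845688213; d2 = -0.0114109761
phi(d1) = 0.3705061918; exp(-qT) = 0.9474321065; exp(-rT) = 0.9569539575
Theta = -S*exp(-qT)*phi(d1)*sigma/(2*sqrt(T)) - r*K*exp(-rT)*N(d2) + q*S*exp(-qT)*N(d1)
N(d1) = 0.6497215511; N(d2) = 0.4954477779; sqrt(T) = 1.4142135624
Term 1 = -0.8700 * 0.9474321065 * 0.3705061918 * 0.2800 / (2 * 1.4142135624) = -0.0302326251
Term 2 = -0.0220 * 0.8000 * 0.9569539575 * 0.4954477779 = -0.0083445245
Term 3 = 0.0270 * 0.8700 * 0.9474321065 * 0.6497215511 = 0.0144596702
Theta = -0.0302326251 + (-0.0083445245) + (0.0144596702) = -0.024117

Answer: Theta = -0.024117


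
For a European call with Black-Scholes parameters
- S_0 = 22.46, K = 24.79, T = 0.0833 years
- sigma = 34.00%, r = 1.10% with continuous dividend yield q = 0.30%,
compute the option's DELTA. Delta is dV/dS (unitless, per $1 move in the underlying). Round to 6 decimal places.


Answer: Delta = 0.171014

Derivation:
d1 = -0.9499983546; d2 = -1.0481282685
phi(d1) = 0.2540594536; exp(-qT) = 0.9997501312; exp(-rT) = 0.9990841197
N(d1) = 0.1710565443
Delta = exp(-qT) * N(d1) = 0.9997501312 * 0.1710565443 = 0.171014


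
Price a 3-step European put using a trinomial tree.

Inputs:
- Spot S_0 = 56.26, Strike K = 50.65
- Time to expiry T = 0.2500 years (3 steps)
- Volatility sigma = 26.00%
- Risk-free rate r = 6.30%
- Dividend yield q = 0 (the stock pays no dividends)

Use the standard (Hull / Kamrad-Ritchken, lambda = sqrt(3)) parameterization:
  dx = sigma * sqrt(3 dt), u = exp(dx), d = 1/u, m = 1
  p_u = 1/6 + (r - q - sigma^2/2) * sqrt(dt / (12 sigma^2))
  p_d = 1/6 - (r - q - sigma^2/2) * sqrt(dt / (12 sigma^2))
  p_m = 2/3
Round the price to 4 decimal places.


dt = T/N = 0.083333; dx = sigma*sqrt(3*dt) = 0.130000
u = exp(dx) = 1.138828; d = 1/u = 0.878095
p_u = 0.176026, p_m = 0.666667, p_d = 0.157308
Discount per step: exp(-r*dt) = 0.994764
Stock lattice S(k, j) with j the centered position index:
  k=0: S(0,+0) = 56.2600
  k=1: S(1,-1) = 49.4016; S(1,+0) = 56.2600; S(1,+1) = 64.0705
  k=2: S(2,-2) = 43.3794; S(2,-1) = 49.4016; S(2,+0) = 56.2600; S(2,+1) = 64.0705; S(2,+2) = 72.9653
  k=3: S(3,-3) = 38.0912; S(3,-2) = 43.3794; S(3,-1) = 49.4016; S(3,+0) = 56.2600; S(3,+1) = 64.0705; S(3,+2) = 72.9653; S(3,+3) = 83.0949
Terminal payoffs V(N, j) = max(K - S_T, 0):
  V(3,-3) = 12.558780; V(3,-2) = 7.270638; V(3,-1) = 1.248351; V(3,+0) = 0.000000; V(3,+1) = 0.000000; V(3,+2) = 0.000000; V(3,+3) = 0.000000
Backward induction: V(k, j) = exp(-r*dt) * [p_u * V(k+1, j+1) + p_m * V(k+1, j) + p_d * V(k+1, j-1)]
  V(2,-2) = exp(-r*dt) * [p_u*1.248351 + p_m*7.270638 + p_d*12.558780] = 7.005551
  V(2,-1) = exp(-r*dt) * [p_u*0.000000 + p_m*1.248351 + p_d*7.270638] = 1.965615
  V(2,+0) = exp(-r*dt) * [p_u*0.000000 + p_m*0.000000 + p_d*1.248351] = 0.195347
  V(2,+1) = exp(-r*dt) * [p_u*0.000000 + p_m*0.000000 + p_d*0.000000] = 0.000000
  V(2,+2) = exp(-r*dt) * [p_u*0.000000 + p_m*0.000000 + p_d*0.000000] = 0.000000
  V(1,-1) = exp(-r*dt) * [p_u*0.195347 + p_m*1.965615 + p_d*7.005551] = 2.434011
  V(1,+0) = exp(-r*dt) * [p_u*0.000000 + p_m*0.195347 + p_d*1.965615] = 0.437137
  V(1,+1) = exp(-r*dt) * [p_u*0.000000 + p_m*0.000000 + p_d*0.195347] = 0.030569
  V(0,+0) = exp(-r*dt) * [p_u*0.030569 + p_m*0.437137 + p_d*2.434011] = 0.676135

Answer: Price = V(0,0) = 0.6761


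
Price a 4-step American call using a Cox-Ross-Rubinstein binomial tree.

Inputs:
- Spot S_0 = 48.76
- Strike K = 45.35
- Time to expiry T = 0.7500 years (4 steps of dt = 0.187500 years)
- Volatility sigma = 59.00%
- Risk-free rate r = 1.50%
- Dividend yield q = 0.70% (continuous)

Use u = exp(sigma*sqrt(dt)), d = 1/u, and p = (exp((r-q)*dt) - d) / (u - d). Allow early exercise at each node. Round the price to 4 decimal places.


Answer: Price = V(0,0) = 11.3076

Derivation:
dt = T/N = 0.187500
u = exp(sigma*sqrt(dt)) = 1.291078; d = 1/u = 0.774547
p = (exp((r-q)*dt) - d) / (u - d) = 0.439382
Discount per step: exp(-r*dt) = 0.997191
Stock lattice S(k, i) with i counting down-moves:
  k=0: S(0,0) = 48.7600
  k=1: S(1,0) = 62.9530; S(1,1) = 37.7669
  k=2: S(2,0) = 81.2772; S(2,1) = 48.7600; S(2,2) = 29.2522
  k=3: S(3,0) = 104.9352; S(3,1) = 62.9530; S(3,2) = 37.7669; S(3,3) = 22.6572
  k=4: S(4,0) = 135.4795; S(4,1) = 81.2772; S(4,2) = 48.7600; S(4,3) = 29.2522; S(4,4) = 17.5491
Terminal payoffs V(N, i) = max(S_T - K, 0):
  V(4,0) = 90.129492; V(4,1) = 35.927180; V(4,2) = 3.410000; V(4,3) = 0.000000; V(4,4) = 0.000000
Backward induction: V(k, i) = exp(-r*dt) * [p * V(k+1, i) + (1-p) * V(k+1, i+1)]; then take max(V_cont, immediate exercise) for American.
  V(3,0) = exp(-r*dt) * [p*90.129492 + (1-p)*35.927180] = 59.574906; exercise = 59.585176; V(3,0) = max -> 59.585176
  V(3,1) = exp(-r*dt) * [p*35.927180 + (1-p)*3.410000] = 17.647757; exercise = 17.602961; V(3,1) = max -> 17.647757
  V(3,2) = exp(-r*dt) * [p*3.410000 + (1-p)*0.000000] = 1.494084; exercise = 0.000000; V(3,2) = max -> 1.494084
  V(3,3) = exp(-r*dt) * [p*0.000000 + (1-p)*0.000000] = 0.000000; exercise = 0.000000; V(3,3) = max -> 0.000000
  V(2,0) = exp(-r*dt) * [p*59.585176 + (1-p)*17.647757] = 35.972985; exercise = 35.927180; V(2,0) = max -> 35.972985
  V(2,1) = exp(-r*dt) * [p*17.647757 + (1-p)*1.494084] = 8.567586; exercise = 3.410000; V(2,1) = max -> 8.567586
  V(2,2) = exp(-r*dt) * [p*1.494084 + (1-p)*0.000000] = 0.654630; exercise = 0.000000; V(2,2) = max -> 0.654630
  V(1,0) = exp(-r*dt) * [p*35.972985 + (1-p)*8.567586] = 20.551142; exercise = 17.602961; V(1,0) = max -> 20.551142
  V(1,1) = exp(-r*dt) * [p*8.567586 + (1-p)*0.654630] = 4.119836; exercise = 0.000000; V(1,1) = max -> 4.119836
  V(0,0) = exp(-r*dt) * [p*20.551142 + (1-p)*4.119836] = 11.307608; exercise = 3.410000; V(0,0) = max -> 11.307608


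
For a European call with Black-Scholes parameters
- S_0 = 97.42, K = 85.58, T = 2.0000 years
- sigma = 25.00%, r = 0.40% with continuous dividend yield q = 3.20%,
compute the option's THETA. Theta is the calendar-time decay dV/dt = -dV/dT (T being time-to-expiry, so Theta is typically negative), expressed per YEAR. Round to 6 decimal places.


Answer: Theta = -1.265986

Derivation:
d1 = 0.3848921295; d2 = 0.0313387389
phi(d1) = 0.3704601087; exp(-qT) = 0.9380049995; exp(-rT) = 0.9920319148
Theta = -S*exp(-qT)*phi(d1)*sigma/(2*sqrt(T)) - r*K*exp(-rT)*N(d2) + q*S*exp(-qT)*N(d1)
N(d1) = 0.6498413313; N(d2) = 0.5125003018; sqrt(T) = 1.4142135624
Term 1 = -97.4200 * 0.9380049995 * 0.3704601087 * 0.2500 / (2 * 1.4142135624) = -2.9921939698
Term 2 = -0.0040 * 85.5800 * 0.9920319148 * 0.5125003018 = -0.1740411896
Term 3 = 0.0320 * 97.4200 * 0.9380049995 * 0.6498413313 = 1.9002493237
Theta = -2.9921939698 + (-0.1740411896) + (1.9002493237) = -1.265986


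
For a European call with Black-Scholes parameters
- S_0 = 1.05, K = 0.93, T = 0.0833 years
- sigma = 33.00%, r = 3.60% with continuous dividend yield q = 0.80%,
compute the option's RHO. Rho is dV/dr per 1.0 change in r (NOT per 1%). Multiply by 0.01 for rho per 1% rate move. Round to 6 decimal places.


d1 = 1.3463240951; d2 = 1.2510803551
phi(d1) = 0.1611801142; exp(-qT) = 0.9993338220; exp(-rT) = 0.9970056919
N(d2) = 0.8945474190
Rho = K*T*exp(-rT)*N(d2) = 0.9300 * 0.0833 * 0.9970056919 * 0.8945474190 = 0.069092

Answer: Rho = 0.069092


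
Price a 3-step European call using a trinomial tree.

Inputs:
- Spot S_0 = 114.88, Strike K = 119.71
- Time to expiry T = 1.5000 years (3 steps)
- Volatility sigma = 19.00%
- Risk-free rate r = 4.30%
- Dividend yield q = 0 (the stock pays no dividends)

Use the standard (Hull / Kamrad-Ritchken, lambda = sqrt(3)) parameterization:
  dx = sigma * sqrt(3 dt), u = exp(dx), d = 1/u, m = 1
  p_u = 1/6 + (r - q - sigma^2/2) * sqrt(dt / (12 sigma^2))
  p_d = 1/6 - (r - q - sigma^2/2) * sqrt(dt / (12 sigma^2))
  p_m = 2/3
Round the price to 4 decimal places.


Answer: Price = V(0,0) = 11.6779

Derivation:
dt = T/N = 0.500000; dx = sigma*sqrt(3*dt) = 0.232702
u = exp(dx) = 1.262005; d = 1/u = 0.792390
p_u = 0.193471, p_m = 0.666667, p_d = 0.139862
Discount per step: exp(-r*dt) = 0.978729
Stock lattice S(k, j) with j the centered position index:
  k=0: S(0,+0) = 114.8800
  k=1: S(1,-1) = 91.0298; S(1,+0) = 114.8800; S(1,+1) = 144.9791
  k=2: S(2,-2) = 72.1311; S(2,-1) = 91.0298; S(2,+0) = 114.8800; S(2,+1) = 144.9791; S(2,+2) = 182.9643
  k=3: S(3,-3) = 57.1560; S(3,-2) = 72.1311; S(3,-1) = 91.0298; S(3,+0) = 114.8800; S(3,+1) = 144.9791; S(3,+2) = 182.9643; S(3,+3) = 230.9018
Terminal payoffs V(N, j) = max(S_T - K, 0):
  V(3,-3) = 0.000000; V(3,-2) = 0.000000; V(3,-1) = 0.000000; V(3,+0) = 0.000000; V(3,+1) = 25.269105; V(3,+2) = 63.254319; V(3,+3) = 111.191839
Backward induction: V(k, j) = exp(-r*dt) * [p_u * V(k+1, j+1) + p_m * V(k+1, j) + p_d * V(k+1, j-1)]
  V(2,-2) = exp(-r*dt) * [p_u*0.000000 + p_m*0.000000 + p_d*0.000000] = 0.000000
  V(2,-1) = exp(-r*dt) * [p_u*0.000000 + p_m*0.000000 + p_d*0.000000] = 0.000000
  V(2,+0) = exp(-r*dt) * [p_u*25.269105 + p_m*0.000000 + p_d*0.000000] = 4.784861
  V(2,+1) = exp(-r*dt) * [p_u*63.254319 + p_m*25.269105 + p_d*0.000000] = 28.465340
  V(2,+2) = exp(-r*dt) * [p_u*111.191839 + p_m*63.254319 + p_d*25.269105] = 65.786449
  V(1,-1) = exp(-r*dt) * [p_u*4.784861 + p_m*0.000000 + p_d*0.000000] = 0.906043
  V(1,+0) = exp(-r*dt) * [p_u*28.465340 + p_m*4.784861 + p_d*0.000000] = 8.512143
  V(1,+1) = exp(-r*dt) * [p_u*65.786449 + p_m*28.465340 + p_d*4.784861] = 31.685299
  V(0,+0) = exp(-r*dt) * [p_u*31.685299 + p_m*8.512143 + p_d*0.906043] = 11.677889


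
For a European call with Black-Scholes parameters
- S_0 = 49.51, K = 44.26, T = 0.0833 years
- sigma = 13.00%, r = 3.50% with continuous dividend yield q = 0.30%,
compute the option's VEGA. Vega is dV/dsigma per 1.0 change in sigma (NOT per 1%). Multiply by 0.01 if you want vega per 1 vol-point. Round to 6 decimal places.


Answer: Vega = 0.050052

Derivation:
d1 = 3.0773458414; d2 = 3.0398255802
phi(d1) = 0.0035035896; exp(-qT) = 0.9997501312; exp(-rT) = 0.9970887459
Vega = S * exp(-qT) * phi(d1) * sqrt(T) = 49.5100 * 0.9997501312 * 0.0035035896 * 0.2886173938 = 0.050052


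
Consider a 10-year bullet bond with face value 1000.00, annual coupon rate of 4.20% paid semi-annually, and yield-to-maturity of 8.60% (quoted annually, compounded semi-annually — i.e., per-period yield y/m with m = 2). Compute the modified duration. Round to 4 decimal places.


Coupon per period c = face * coupon_rate / m = 21.000000
Periods per year m = 2; per-period yield y/m = 0.043000
Number of cashflows N = 20
Cashflows (t years, CF_t, discount factor 1/(1+y/m)^(m*t), PV):
  t = 0.5000: CF_t = 21.000000, DF = 0.958773, PV = 20.134228
  t = 1.0000: CF_t = 21.000000, DF = 0.919245, PV = 19.304150
  t = 1.5000: CF_t = 21.000000, DF = 0.881347, PV = 18.508293
  t = 2.0000: CF_t = 21.000000, DF = 0.845012, PV = 17.745248
  t = 2.5000: CF_t = 21.000000, DF = 0.810174, PV = 17.013660
  t = 3.0000: CF_t = 21.000000, DF = 0.776773, PV = 16.312234
  t = 3.5000: CF_t = 21.000000, DF = 0.744749, PV = 15.639726
  t = 4.0000: CF_t = 21.000000, DF = 0.714045, PV = 14.994943
  t = 4.5000: CF_t = 21.000000, DF = 0.684607, PV = 14.376743
  t = 5.0000: CF_t = 21.000000, DF = 0.656382, PV = 13.784030
  t = 5.5000: CF_t = 21.000000, DF = 0.629322, PV = 13.215753
  t = 6.0000: CF_t = 21.000000, DF = 0.603376, PV = 12.670904
  t = 6.5000: CF_t = 21.000000, DF = 0.578501, PV = 12.148518
  t = 7.0000: CF_t = 21.000000, DF = 0.554651, PV = 11.647668
  t = 7.5000: CF_t = 21.000000, DF = 0.531784, PV = 11.167467
  t = 8.0000: CF_t = 21.000000, DF = 0.509860, PV = 10.707063
  t = 8.5000: CF_t = 21.000000, DF = 0.488840, PV = 10.265641
  t = 9.0000: CF_t = 21.000000, DF = 0.468687, PV = 9.842417
  t = 9.5000: CF_t = 21.000000, DF = 0.449364, PV = 9.436641
  t = 10.0000: CF_t = 1021.000000, DF = 0.430838, PV = 439.885426
Price P = sum_t PV_t = 708.800751
First compute Macaulay numerator sum_t t * PV_t:
  t * PV_t at t = 0.5000: 10.067114
  t * PV_t at t = 1.0000: 19.304150
  t * PV_t at t = 1.5000: 27.762440
  t * PV_t at t = 2.0000: 35.490495
  t * PV_t at t = 2.5000: 42.534150
  t * PV_t at t = 3.0000: 48.936702
  t * PV_t at t = 3.5000: 54.739040
  t * PV_t at t = 4.0000: 59.979773
  t * PV_t at t = 4.5000: 64.695345
  t * PV_t at t = 5.0000: 68.920150
  t * PV_t at t = 5.5000: 72.686640
  t * PV_t at t = 6.0000: 76.025423
  t * PV_t at t = 6.5000: 78.965364
  t * PV_t at t = 7.0000: 81.533675
  t * PV_t at t = 7.5000: 83.756001
  t * PV_t at t = 8.0000: 85.656504
  t * PV_t at t = 8.5000: 87.257944
  t * PV_t at t = 9.0000: 88.581749
  t * PV_t at t = 9.5000: 89.648090
  t * PV_t at t = 10.0000: 4398.854261
Macaulay duration D = 5575.395010 / 708.800751 = 7.865955
Modified duration = D / (1 + y/m) = 7.865955 / (1 + 0.043000) = 7.541664

Answer: Modified duration = 7.5417


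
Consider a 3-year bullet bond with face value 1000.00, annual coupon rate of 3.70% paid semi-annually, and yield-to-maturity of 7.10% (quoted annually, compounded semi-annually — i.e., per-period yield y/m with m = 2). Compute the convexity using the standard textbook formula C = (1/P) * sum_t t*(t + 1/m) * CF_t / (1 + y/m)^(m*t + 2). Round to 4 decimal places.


Answer: Convexity = 9.1833

Derivation:
Coupon per period c = face * coupon_rate / m = 18.500000
Periods per year m = 2; per-period yield y/m = 0.035500
Number of cashflows N = 6
Cashflows (t years, CF_t, discount factor 1/(1+y/m)^(m*t), PV):
  t = 0.5000: CF_t = 18.500000, DF = 0.965717, PV = 17.865765
  t = 1.0000: CF_t = 18.500000, DF = 0.932609, PV = 17.253274
  t = 1.5000: CF_t = 18.500000, DF = 0.900637, PV = 16.661781
  t = 2.0000: CF_t = 18.500000, DF = 0.869760, PV = 16.090566
  t = 2.5000: CF_t = 18.500000, DF = 0.839942, PV = 15.538934
  t = 3.0000: CF_t = 1018.500000, DF = 0.811147, PV = 826.152866
Price P = sum_t PV_t = 909.563186
Convexity numerator sum_t t*(t + 1/m) * CF_t / (1+y/m)^(m*t + 2):
  t = 0.5000: term = 8.330890
  t = 1.0000: term = 24.135849
  t = 1.5000: term = 46.616801
  t = 2.0000: term = 75.031065
  t = 2.5000: term = 108.688168
  t = 3.0000: term = 8090.018348
Convexity = (1/P) * sum = 8352.821121 / 909.563186 = 9.183332


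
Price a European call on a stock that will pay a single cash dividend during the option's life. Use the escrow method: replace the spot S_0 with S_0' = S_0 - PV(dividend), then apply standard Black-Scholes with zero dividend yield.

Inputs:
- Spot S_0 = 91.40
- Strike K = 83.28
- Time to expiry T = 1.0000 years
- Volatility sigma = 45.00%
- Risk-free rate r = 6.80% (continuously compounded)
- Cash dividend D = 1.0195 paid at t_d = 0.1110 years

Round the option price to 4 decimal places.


PV(D) = D * exp(-r * t_d) = 1.0195 * 0.99248041 = 1.01183378
S_0' = S_0 - PV(D) = 91.4000 - 1.01183378 = 90.38816622
d1 = (ln(S_0'/K) + (r + sigma^2/2)*T) / (sigma*sqrt(T)) = 0.55812207
d2 = d1 - sigma*sqrt(T) = 0.10812207
exp(-rT) = 0.93426047
N(d1) = 0.71161948; N(d2) = 0.54305057
C = S_0' * N(d1) - K * exp(-rT) * N(d2) = 90.38816622 * 0.71161948 - 83.2800 * 0.93426047 * 0.54305057 = 22.0698

Answer: Price = 22.0698


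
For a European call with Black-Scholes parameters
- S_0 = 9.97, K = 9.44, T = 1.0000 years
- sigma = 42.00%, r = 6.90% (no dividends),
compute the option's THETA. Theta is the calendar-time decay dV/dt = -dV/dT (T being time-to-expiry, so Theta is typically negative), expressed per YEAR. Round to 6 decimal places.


Answer: Theta = -1.059910

Derivation:
d1 = 0.5043442948; d2 = 0.0843442948
phi(d1) = 0.3512981039; exp(-qT) = 1.0000000000; exp(-rT) = 0.9333266801
Theta = -S*exp(-qT)*phi(d1)*sigma/(2*sqrt(T)) - r*K*exp(-rT)*N(d2) + q*S*exp(-qT)*N(d1)
N(d1) = 0.6929902721; N(d2) = 0.5336086522; sqrt(T) = 1.0000000000
Term 1 = -9.9700 * 1.0000000000 * 0.3512981039 * 0.4200 / (2 * 1.0000000000) = -0.7355128401
Term 2 = -0.0690 * 9.4400 * 0.9333266801 * 0.5336086522 = -0.3243975971
Term 3 = 0 (no dividend yield, q = 0)
Theta = -0.7355128401 + (-0.3243975971) + (0.0000000000) = -1.059910


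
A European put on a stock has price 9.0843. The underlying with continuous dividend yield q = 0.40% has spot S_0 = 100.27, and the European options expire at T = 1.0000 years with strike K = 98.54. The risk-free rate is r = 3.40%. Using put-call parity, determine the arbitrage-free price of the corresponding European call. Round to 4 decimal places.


Put-call parity: C - P = S_0 * exp(-qT) - K * exp(-rT).
S_0 * exp(-qT) = 100.2700 * 0.99600799 = 99.86972109
K * exp(-rT) = 98.5400 * 0.96657150 = 95.24595607
C = P + S*exp(-qT) - K*exp(-rT)
C = 9.0843 + 99.86972109 - 95.24595607 = 13.7081

Answer: Call price = 13.7081


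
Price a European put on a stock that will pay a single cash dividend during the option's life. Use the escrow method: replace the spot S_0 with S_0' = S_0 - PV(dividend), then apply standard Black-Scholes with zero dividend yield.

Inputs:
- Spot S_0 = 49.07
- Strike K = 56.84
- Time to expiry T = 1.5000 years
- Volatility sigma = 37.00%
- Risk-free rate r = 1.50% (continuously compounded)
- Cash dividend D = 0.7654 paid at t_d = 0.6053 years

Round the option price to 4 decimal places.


PV(D) = D * exp(-r * t_d) = 0.7654 * 0.99096159 = 0.75848200
S_0' = S_0 - PV(D) = 49.0700 - 0.75848200 = 48.31151800
d1 = (ln(S_0'/K) + (r + sigma^2/2)*T) / (sigma*sqrt(T)) = -0.08252199
d2 = d1 - sigma*sqrt(T) = -0.53567759
exp(-rT) = 0.97775124
N(-d1) = 0.53288418; N(-d2) = 0.70390930
P = K * exp(-rT) * N(-d2) - S_0' * N(-d1) = 56.8400 * 0.97775124 * 0.70390930 - 48.31151800 * 0.53288418 = 13.3756

Answer: Price = 13.3756
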